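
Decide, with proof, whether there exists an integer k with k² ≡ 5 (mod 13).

Squares mod 13 repeat after k = 6 (as (−k)² = k²); for k = 0..6 they are 0, 1, 4, 9, 3, 12, 10.
The set of squares mod 13 is therefore {0, 1, 3, 4, 9, 10, 12}, which does not contain 5.
Therefore k² ≡ 5 (mod 13) has no solution.

No, no such integer exists.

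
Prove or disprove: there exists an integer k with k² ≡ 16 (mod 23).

k = 19

Take k = 19. Then 19² = 361 = 15·23 + 16, so 19² ≡ 16 (mod 23).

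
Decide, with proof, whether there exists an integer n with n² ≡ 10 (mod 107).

n = 44

n = 44 works: 44² = 1936, and 1936 − 10 = 1926 = 18·107.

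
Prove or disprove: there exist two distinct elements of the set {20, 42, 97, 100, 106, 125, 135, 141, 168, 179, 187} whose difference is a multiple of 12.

Two integers differ by a multiple of 12 exactly when they have the same residue mod 12. The residues are 20↦8, 42↦6, 97↦1, 100↦4, 106↦10, 125↦5, 135↦3, 141↦9, 168↦0, 179↦11, 187↦7.
These 11 residues are pairwise different, hence no difference of two elements is divisible by 12.

No, no such pair exists.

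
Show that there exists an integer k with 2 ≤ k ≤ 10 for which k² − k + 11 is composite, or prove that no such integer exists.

No, no such integer k in that range exists.

The values for k = 2, 3, …, 10 are 13, 17, 23, 31, 41, 53, 67, 83, 101, and each of these is prime.
So no value in the range makes the expression composite.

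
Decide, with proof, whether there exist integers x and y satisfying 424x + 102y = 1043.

No, no such integers exist.

Any value of 424x + 102y is a multiple of gcd(424, 102) = 2.
However 1043 leaves remainder 1 on division by 2.
So the equation is unsolvable over ℤ.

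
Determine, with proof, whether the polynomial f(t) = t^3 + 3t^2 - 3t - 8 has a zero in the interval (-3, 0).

f(-3) = 1 and f(0) = -8, which have opposite signs.
f is continuous everywhere (it is a polynomial), in particular on [-3, 0].
By the Intermediate Value Theorem, f takes the value 0 somewhere in the open interval.

Yes, f has a root in the interval.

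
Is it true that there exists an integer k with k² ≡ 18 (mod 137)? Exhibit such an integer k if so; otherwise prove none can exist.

k = 44 works: 44² = 1936, and 1936 − 18 = 1918 = 14·137.

k = 44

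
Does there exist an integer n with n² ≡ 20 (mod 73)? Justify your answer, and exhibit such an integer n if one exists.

There is no such integer.

73 is prime, so by Euler's criterion 20 is a square mod 73 iff 20^((73−1)/2) = 20^36 ≡ 1 (mod 73).
Repeated squaring mod 73: 20^2 = 400 ≡ 35; 20^4 ≡ 35² = 1225 ≡ 57; 20^8 ≡ 57² = 3249 ≡ 37; 20^16 ≡ 37² = 1369 ≡ 55; 20^32 ≡ 55² = 3025 ≡ 32.
Since 36 = 32 + 4, 20^36 ≡ 32 · 57; multiplying out mod 73: 32·57 = 1824 ≡ 72. Thus 20^36 ≡ 72 ≡ −1 (mod 73).
The value −1 means 20 is a non-residue modulo 73, so n² ≡ 20 (mod 73) is impossible.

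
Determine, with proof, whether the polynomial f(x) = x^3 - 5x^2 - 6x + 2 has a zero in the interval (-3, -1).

Such a root exists.

f(-3) = -52 and f(-1) = 2, which have opposite signs.
Since f is a polynomial it is continuous on [-3, -1].
By the Intermediate Value Theorem f must vanish at some point of (-3, -1).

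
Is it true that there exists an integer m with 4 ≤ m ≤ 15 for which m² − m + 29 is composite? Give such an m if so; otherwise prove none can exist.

At m = 8: 8² − 8 + 29 = 85 = 5·17, which is composite.

m = 8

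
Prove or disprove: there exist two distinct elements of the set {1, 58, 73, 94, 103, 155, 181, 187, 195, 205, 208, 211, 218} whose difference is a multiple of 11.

Both 1 and 155 leave remainder 1 on division by 11; their difference 154 = 14·11 is a multiple of 11.

1 and 155 are such a pair.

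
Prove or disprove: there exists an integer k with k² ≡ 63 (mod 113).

k = 96

k = 96 works: 96² = 9216, and 9216 − 63 = 9153 = 81·113.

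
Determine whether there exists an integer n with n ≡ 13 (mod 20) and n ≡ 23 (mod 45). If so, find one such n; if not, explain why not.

n = 113

The moduli are not coprime: gcd(20, 45) = 5. Compatibility requires 5 ∣ (23 − 13) = 10, which holds, so solutions exist.
List candidates n ≡ 13 (mod 20): 13, 33, 53, 73, 93, 113. Modulo 45 these are 13, 33, 8, 28, 3, 23; 113 gives 23 as required.
Indeed 113 ≡ 13 (mod 20) and 113 ≡ 23 (mod 45).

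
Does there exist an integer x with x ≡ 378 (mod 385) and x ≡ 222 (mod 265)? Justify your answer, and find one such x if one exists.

gcd(385, 265) = 5. If x ≡ 378 (mod 385) and x ≡ 222 (mod 265), then x ≡ 378 (mod 5) and x ≡ 222 (mod 5).
These are incompatible: 378 − 222 = 156 is not divisible by 5.
So no integer satisfies both congruences.

There is no such integer.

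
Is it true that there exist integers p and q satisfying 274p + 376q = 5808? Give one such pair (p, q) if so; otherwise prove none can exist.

gcd(274, 376) = 2, and 2 divides 5808, so integer solutions exist.
Dividing through by 2 reduces the equation to 137p + 188q = 2904.
Euclidean algorithm: 188 = 1·137 + 51, 137 = 2·51 + 35, 51 = 1·35 + 16, 35 = 2·16 + 3, 16 = 5·3 + 1, 3 = 3·1 + 0.
Unwinding: 1 = 16 − 5·3 = 16 − 5·(35 − 2·16) = −5·35 + 11·16 = −5·35 + 11·(51 − 1·35) = 11·51 − 16·35 = 11·51 − 16·(137 − 2·51) = −16·137 + 43·51 = −16·137 + 43·(188 − 1·137) = 43·188 − 59·137, i.e. 137·(-59) + 188·43 = 1.
Multiplying through by 2904: p = (-59)·2904 = -171336, q = 43·2904 = 124872 is a solution.
Shifting by a multiple of (188, −137) keeps it a solution: p = -171336 + 912·188 = 120, q = 124872 − 912·137 = -72.
Indeed 274·120 + 376·(-72) = 32880 − 27072 = 5808.

p = 120, q = -72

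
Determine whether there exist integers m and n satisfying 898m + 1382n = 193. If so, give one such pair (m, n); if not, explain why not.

No such integers exist.

gcd(898, 1382) = 2, so every integer of the form 898m + 1382n is a multiple of 2.
But 193 = 2·96 + 1, so 2 ∤ 193.
Hence no integers m, n satisfy the equation.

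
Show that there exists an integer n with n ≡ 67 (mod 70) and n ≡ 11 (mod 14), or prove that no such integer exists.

The moduli are not coprime: gcd(70, 14) = 14. Compatibility requires 14 ∣ (11 − 67) = -56, which holds, so solutions exist.
In fact n = 67 itself already satisfies 67 mod 14 = 11.
Verify: 67 = 0·70 + 67 and 67 = 4·14 + 11. ✓

n = 67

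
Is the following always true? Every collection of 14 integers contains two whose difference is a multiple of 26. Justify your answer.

Consider the 14 integers 21, 22, …, 34. They lie in distinct residue classes modulo 26, since 14 ≤ 26.
The differences between them range over 1, …, 13, none of which is divisible by 26.

No; for instance {21, 22, 23, 24, 25, 26, 27, 28, 29, 30, 31, 32, 33, 34} is a counterexample.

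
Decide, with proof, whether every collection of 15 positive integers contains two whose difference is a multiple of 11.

True.

There are exactly 11 possible remainders on division by 11.
Placing 15 integers into 11 classes, some class receives at least two — say a and b.
Then a ≡ b (mod 11), i.e. 11 ∣ (a − b).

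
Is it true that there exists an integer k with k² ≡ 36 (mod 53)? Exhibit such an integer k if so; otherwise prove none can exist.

Take k = 47. Then 47² = 2209 = 41·53 + 36, so 47² ≡ 36 (mod 53).

k = 47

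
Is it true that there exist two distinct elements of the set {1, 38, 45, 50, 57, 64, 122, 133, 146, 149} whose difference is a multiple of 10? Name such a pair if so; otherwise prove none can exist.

There is no such pair.

Two integers differ by a multiple of 10 exactly when they have the same residue mod 10. The residues are 1↦1, 38↦8, 45↦5, 50↦0, 57↦7, 64↦4, 122↦2, 133↦3, 146↦6, 149↦9.
No residue repeats among the 10 elements, so no pair has difference ≡ 0 (mod 10).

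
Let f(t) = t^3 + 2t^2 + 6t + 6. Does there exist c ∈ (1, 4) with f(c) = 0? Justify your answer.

f(1) = 15 and f(4) = 126, both positive.
f'(t) = 3t^2 + 4t + 6 has discriminant 4² − 4·3·6 = -56 < 0, so f' has no real roots and is positive for every real t.
So f is strictly increasing; between 1 and 4 its values lie between f(1) = 15 and f(4) = 126, all positive. Therefore f has no root in (1, 4).

f has no root in that interval.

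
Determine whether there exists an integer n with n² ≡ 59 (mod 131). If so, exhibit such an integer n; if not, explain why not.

n = 94

Take n = 94. Then 94² = 8836 = 67·131 + 59, so 94² ≡ 59 (mod 131).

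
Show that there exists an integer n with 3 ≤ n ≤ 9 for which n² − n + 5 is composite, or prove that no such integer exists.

n = 9

At n = 9: 9² − 9 + 5 = 77 = 7·11, which is composite.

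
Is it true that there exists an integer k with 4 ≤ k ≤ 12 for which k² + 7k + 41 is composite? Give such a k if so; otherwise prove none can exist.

At k = 6: 6² + 7·6 + 41 = 119 = 7·17, which is composite.

k = 6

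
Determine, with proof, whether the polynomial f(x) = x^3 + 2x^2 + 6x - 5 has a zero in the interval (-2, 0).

No.

Evaluate at the endpoints: f(-2) = -17, f(0) = -5 — same sign (negative).
The derivative f'(x) = 3x^2 + 4x + 6 is a quadratic with discriminant 4² − 4·3·6 = -56 < 0; it never vanishes, so it is always positive (sign of the leading coefficient).
Hence f is strictly increasing on ℝ, and in particular on [-2, 0]. A strictly monotone function with same-sign endpoint values stays negative on the whole interval, so f has no zero in (-2, 0).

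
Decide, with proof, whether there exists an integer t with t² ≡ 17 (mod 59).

t = 31

t = 31 works: 31² = 961, and 961 − 17 = 944 = 16·59.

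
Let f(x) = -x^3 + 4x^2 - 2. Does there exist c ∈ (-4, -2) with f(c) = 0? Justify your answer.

The endpoint values f(-4) = 126 and f(-2) = 22 are both positive. Claim: f(x) > 0 for every x in (-4, -2).
Substitute x = -2 − u, where 0 < u < 2 on the interval. Expanding, f(-2 − u) = u^3 + 10u^2 + 28u + 22.
The nonzero coefficients here are all positive, so for u > 0 every term is positive (or zero), and the constant term 22 is strictly positive.
Therefore f(x) > 0 throughout (-4, -2), and f has no zero there.

f has no root in that interval.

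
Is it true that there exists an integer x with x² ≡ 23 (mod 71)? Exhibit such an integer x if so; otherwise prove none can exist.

Apply Euler's criterion with the prime 71: 23 is a quadratic residue iff 23^35 ≡ 1 (mod 71), and a non-residue iff it is ≡ −1.
Repeated squaring mod 71: 23^2 = 529 ≡ 32; 23^4 ≡ 32² = 1024 ≡ 30; 23^8 ≡ 30² = 900 ≡ 48; 23^16 ≡ 48² = 2304 ≡ 32; 23^32 ≡ 32² = 1024 ≡ 30.
Since 35 = 32 + 2 + 1, 23^35 ≡ 30 · 32 · 23; multiplying out mod 71: 30·32 = 960 ≡ 37, then 37·23 = 851 ≡ 70. Thus 23^35 ≡ 70 ≡ −1 (mod 71).
By Euler's criterion 23 is a quadratic non-residue mod 71: no x satisfies x² ≡ 23 (mod 71).

No, no such integer exists.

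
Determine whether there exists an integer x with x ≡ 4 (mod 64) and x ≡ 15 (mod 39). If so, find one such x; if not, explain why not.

Since 64 and 39 share no common factor, CRT says the pair of congruences has a solution (unique mod 2496).
Write x = 4 + 64t and require 4 + 64t ≡ 15 (mod 39), i.e. 64t ≡ 11 (mod 39).
64 ≡ 25 (mod 39), so this reads 25t ≡ 11 (mod 39). Since 25·25 = 625 = 16·39 + 1, the inverse of 25 mod 39 is 25.
Therefore t ≡ 25·11 = 275 ≡ 2 (mod 39).
With t = 2: x = 4 + 64·2 = 132.
Indeed 132 ≡ 4 (mod 64) and 132 ≡ 15 (mod 39).

x = 132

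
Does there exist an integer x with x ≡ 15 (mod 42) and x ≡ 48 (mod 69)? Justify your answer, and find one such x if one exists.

The moduli are not coprime: gcd(42, 69) = 3. Compatibility requires 3 ∣ (48 − 15) = 33, which holds, so solutions exist.
Put x = 15 + 42t, so we need 42t ≡ 33 (mod 69), equivalently (divide by 3) 14t ≡ 11 (mod 23).
To invert 14 modulo 23: 23 = 1·14 + 9, 14 = 1·9 + 5, 9 = 1·5 + 4, 5 = 1·4 + 1, 4 = 4·1 + 0, and unwinding, 1 = 5 − 1·4 = 5 − (9 − 1·5) = −9 + 2·5 = −9 + 2·(14 − 1·9) = 2·14 − 3·9 = 2·14 − 3·(23 − 1·14) = −3·23 + 5·14. Thus 14⁻¹ ≡ 5 (mod 23).
Multiplying by 5: t ≡ 5·11 = 55 ≡ 9 (mod 23).
Then x = 15 + 42·9 = 393.
Indeed 393 ≡ 15 (mod 42) and 393 ≡ 48 (mod 69).

x = 393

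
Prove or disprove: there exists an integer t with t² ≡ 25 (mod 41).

t = 5

Take t = 5. Then 5² = 25, and since 0 ≤ 25 < 41 this is already reduced: 5² ≡ 25 (mod 41).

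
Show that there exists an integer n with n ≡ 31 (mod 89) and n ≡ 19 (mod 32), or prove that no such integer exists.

n = 1811

gcd(89, 32) = 1, so the Chinese Remainder Theorem guarantees exactly one residue class mod 2848 satisfying both.
Any solution of the first congruence is n = 31 + 89t; substituting into the second, 89t ≡ 19 − 31 ≡ 20 (mod 32).
89 ≡ 25 (mod 32), so this reads 25t ≡ 20 (mod 32). Invert 25 mod 32 by the Euclidean algorithm: 32 = 1·25 + 7, 25 = 3·7 + 4, 7 = 1·4 + 3, 4 = 1·3 + 1, 3 = 3·1 + 0; back-substituting, 1 = 4 − 1·3 = 4 − (7 − 1·4) = −7 + 2·4 = −7 + 2·(25 − 3·7) = 2·25 − 7·7 = 2·25 − 7·(32 − 1·25) = −7·32 + 9·25. Hence 25·9 ≡ 1, so 25⁻¹ ≡ 9 (mod 32).
Multiplying by 9: t ≡ 9·20 = 180 ≡ 20 (mod 32).
With t = 20: n = 31 + 89·20 = 1811.
Check: 1811 mod 89 = 31, 1811 mod 32 = 19. ✓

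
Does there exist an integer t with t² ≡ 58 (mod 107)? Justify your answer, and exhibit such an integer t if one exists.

No, no such integer exists.

107 is prime, so by Euler's criterion 58 is a square mod 107 iff 58^((107−1)/2) = 58^53 ≡ 1 (mod 107).
Squaring successively (mod 107): 58^2 = 3364 ≡ 47; 58^4 ≡ 47² = 2209 ≡ 69; 58^8 ≡ 69² = 4761 ≡ 53; 58^16 ≡ 53² = 2809 ≡ 27; 58^32 ≡ 27² = 729 ≡ 87.
Since 53 = 32 + 16 + 4 + 1, 58^53 ≡ 87 · 27 · 69 · 58; multiplying out mod 107: 87·27 = 2349 ≡ 102, then 102·69 = 7038 ≡ 83, then 83·58 = 4814 ≡ 106. Thus 58^53 ≡ 106 ≡ −1 (mod 107).
The value −1 means 58 is a non-residue modulo 107, so t² ≡ 58 (mod 107) is impossible.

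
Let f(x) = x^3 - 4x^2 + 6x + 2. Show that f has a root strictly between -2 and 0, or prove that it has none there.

f(-2) = -34 and f(0) = 2, which have opposite signs.
Since f is a polynomial it is continuous on [-2, 0].
By the Intermediate Value Theorem, f takes the value 0 somewhere in the open interval.

Yes, f has a root in the interval.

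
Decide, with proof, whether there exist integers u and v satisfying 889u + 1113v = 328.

Any value of 889u + 1113v is a multiple of gcd(889, 1113) = 7.
However 328 leaves remainder 6 on division by 7.
Hence no integers u, v satisfy the equation.

There are no such integers.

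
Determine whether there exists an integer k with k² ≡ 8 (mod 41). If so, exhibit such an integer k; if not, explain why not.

k = 34

Take k = 34. Then 34² = 1156 = 28·41 + 8, so 34² ≡ 8 (mod 41).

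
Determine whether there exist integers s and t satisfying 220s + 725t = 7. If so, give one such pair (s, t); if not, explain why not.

gcd(220, 725) = 5, so every integer of the form 220s + 725t is a multiple of 5.
But 7 is not a multiple of 5 (it leaves remainder 2).
So the equation is unsolvable over ℤ.

There are no such integers.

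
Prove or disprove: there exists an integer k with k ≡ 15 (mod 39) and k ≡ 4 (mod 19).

gcd(39, 19) = 1, so the Chinese Remainder Theorem guarantees exactly one residue class mod 741 satisfying both.
Any solution of the first congruence is k = 15 + 39t; substituting into the second, 39t ≡ 4 − 15 ≡ 8 (mod 19).
39 ≡ 1 (mod 19), so this reads 1t ≡ 8 (mod 19). So t ≡ 8 (mod 19).
With t = 8: k = 15 + 39·8 = 327.
Indeed 327 ≡ 15 (mod 39) and 327 ≡ 4 (mod 19).

k = 327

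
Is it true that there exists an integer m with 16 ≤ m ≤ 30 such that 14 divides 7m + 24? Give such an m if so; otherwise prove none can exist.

No, no such integer m in that range exists.

The values of 7m + 24 for m = 16, 17, …, 30 are 136, 143, 150, 157, 164, 171, 178, 185, 192, 199, 206, 213, 220, 227, 234; reduced mod 14 these are 10, 3, 10, 3, 10, 3, 10, 3, 10, 3, 10, 3, 10, 3, 10.
Since 0 is absent from this list, 14 ∤ 7m + 24 for every m with 16 ≤ m ≤ 30.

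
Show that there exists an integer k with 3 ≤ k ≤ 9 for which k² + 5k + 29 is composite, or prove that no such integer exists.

k = 9

At k = 9: 9² + 5·9 + 29 = 155 = 5·31, which is composite.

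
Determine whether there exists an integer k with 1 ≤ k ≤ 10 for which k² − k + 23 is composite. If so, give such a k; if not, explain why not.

k = 9

At k = 9: 9² − 9 + 23 = 95 = 5·19, which is composite.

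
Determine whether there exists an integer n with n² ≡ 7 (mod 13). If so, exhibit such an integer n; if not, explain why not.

Computing n² mod 13 for n = 0, 1, …, 6 (enough, by the symmetry n ↦ 13 − n) gives 0, 1, 4, 9, 3, 12, 10.
The set of squares mod 13 is therefore {0, 1, 3, 4, 9, 10, 12}, which does not contain 7.
Hence no integer n has n² ≡ 7 (mod 13).

No such integer exists.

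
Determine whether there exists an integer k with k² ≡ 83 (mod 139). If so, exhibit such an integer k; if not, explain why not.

Take k = 120. Then 120² = 14400 = 103·139 + 83, so 120² ≡ 83 (mod 139).

k = 120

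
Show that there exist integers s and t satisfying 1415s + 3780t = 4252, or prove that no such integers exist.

No, no such integers exist.

gcd(1415, 3780) = 5, so every integer of the form 1415s + 3780t is a multiple of 5.
However 4252 leaves remainder 2 on division by 5.
So the equation is unsolvable over ℤ.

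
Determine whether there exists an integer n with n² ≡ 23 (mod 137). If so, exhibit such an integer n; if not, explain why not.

No such integer exists.

Apply Euler's criterion with the prime 137: 23 is a quadratic residue iff 23^68 ≡ 1 (mod 137), and a non-residue iff it is ≡ −1.
Repeated squaring mod 137: 23^2 = 529 ≡ 118; 23^4 ≡ 118² = 13924 ≡ 87; 23^8 ≡ 87² = 7569 ≡ 34; 23^16 ≡ 34² = 1156 ≡ 60; 23^32 ≡ 60² = 3600 ≡ 38; 23^64 ≡ 38² = 1444 ≡ 74.
Since 68 = 64 + 4, 23^68 ≡ 74 · 87; multiplying out mod 137: 74·87 = 6438 ≡ 136. Thus 23^68 ≡ 136 ≡ −1 (mod 137).
The value −1 means 23 is a non-residue modulo 137, so n² ≡ 23 (mod 137) is impossible.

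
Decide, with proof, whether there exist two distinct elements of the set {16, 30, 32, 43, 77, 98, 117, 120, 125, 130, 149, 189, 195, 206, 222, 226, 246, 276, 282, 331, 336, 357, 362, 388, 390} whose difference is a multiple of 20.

Yes: 16 and 276.

16 mod 20 = 16 and 276 mod 20 = 16, so 276 − 16 = 260 = 13·20.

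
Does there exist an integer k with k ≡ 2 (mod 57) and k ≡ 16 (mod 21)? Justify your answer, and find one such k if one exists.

Both moduli are multiples of 3 = gcd(57, 21), so any solution would satisfy k ≡ 2 and k ≡ 16 modulo 3 simultaneously.
These are incompatible: 2 − 16 = -14 is not divisible by 3.
Therefore no such k exists.

No such integer exists.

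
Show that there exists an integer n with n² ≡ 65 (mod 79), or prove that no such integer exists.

Take n = 67. Then 67² = 4489 = 56·79 + 65, so 67² ≡ 65 (mod 79).

n = 67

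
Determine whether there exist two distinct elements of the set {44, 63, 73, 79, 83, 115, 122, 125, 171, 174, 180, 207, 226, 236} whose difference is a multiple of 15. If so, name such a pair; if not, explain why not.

Two integers differ by a multiple of 15 exactly when they have the same residue mod 15. The residues are 44↦14, 63↦3, 73↦13, 79↦4, 83↦8, 115↦10, 122↦2, 125↦5, 171↦6, 174↦9, 180↦0, 207↦12, 226↦1, 236↦11.
These 14 residues are pairwise different, hence no difference of two elements is divisible by 15.

There is no such pair.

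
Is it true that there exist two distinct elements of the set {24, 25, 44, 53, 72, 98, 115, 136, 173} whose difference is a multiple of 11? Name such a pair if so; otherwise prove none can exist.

Reduce each element modulo 11: 24↦2, 25↦3, 44↦0, 53↦9, 72↦6, 98↦10, 115↦5, 136↦4, 173↦8.
No residue repeats among the 9 elements, so no pair has difference ≡ 0 (mod 11).

There is no such pair.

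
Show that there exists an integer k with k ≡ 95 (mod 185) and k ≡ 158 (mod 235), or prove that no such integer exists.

No, no such integer exists.

Reduce both congruences modulo 5, which divides 185 and 235: they say k ≡ 95 (mod 5) and k ≡ 158 (mod 5).
But 95 mod 5 = 0 while 158 mod 5 = 3, a contradiction.
Therefore no such k exists.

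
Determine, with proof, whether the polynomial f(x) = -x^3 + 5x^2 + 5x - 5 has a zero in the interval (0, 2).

Yes, f has a root in the interval.

f(0) = -5 and f(2) = 17, which have opposite signs.
As a polynomial, f is continuous on every closed interval.
By the Intermediate Value Theorem, f takes the value 0 somewhere in the open interval.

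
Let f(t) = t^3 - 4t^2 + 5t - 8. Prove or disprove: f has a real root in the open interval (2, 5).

f(2) = -6 and f(5) = 42, which have opposite signs.
f is continuous everywhere (it is a polynomial), in particular on [2, 5].
By the Intermediate Value Theorem, f takes the value 0 somewhere in the open interval.

Such a root exists.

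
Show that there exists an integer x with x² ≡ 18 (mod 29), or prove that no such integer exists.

29 is prime, so by Euler's criterion 18 is a square mod 29 iff 18^((29−1)/2) = 18^14 ≡ 1 (mod 29).
Squaring successively (mod 29): 18^2 = 324 ≡ 5; 18^4 ≡ 5² = 25 ≡ 25; 18^8 ≡ 25² = 625 ≡ 16.
Since 14 = 8 + 4 + 2, 18^14 ≡ 16 · 25 · 5; multiplying out mod 29: 16·25 = 400 ≡ 23, then 23·5 = 115 ≡ 28. Thus 18^14 ≡ 28 ≡ −1 (mod 29).
By Euler's criterion 18 is a quadratic non-residue mod 29: no x satisfies x² ≡ 18 (mod 29).

There is no such integer.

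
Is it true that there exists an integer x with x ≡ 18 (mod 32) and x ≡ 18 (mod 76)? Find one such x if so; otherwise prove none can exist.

gcd(32, 76) = 4. A simultaneous solution exists iff 18 ≡ 18 (mod 4); here 18 mod 4 = 2 = 18 mod 4, so it does.
The smallest candidate x = 18 works directly: 18 ≡ 18 (mod 76).
Indeed 18 ≡ 18 (mod 32) and 18 ≡ 18 (mod 76).

x = 18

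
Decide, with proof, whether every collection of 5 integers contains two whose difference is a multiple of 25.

No, the set {40, 41, 42, 43, 44} is a counterexample.

Try 5 consecutive integers, 40, 41, …, 44. Their remainders mod 25 are 15, 16, 17, 18, 19 — pairwise different, as any 5 ≤ 25 consecutive integers have distinct residues.
No two share a residue, so no pair has difference divisible by 25; the claim fails for this set.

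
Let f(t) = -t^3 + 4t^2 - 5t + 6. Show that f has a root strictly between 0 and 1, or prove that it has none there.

No such root exists.

f(0) = 6 and f(1) = 4, both positive, so a sign-change argument is unavailable; we show f keeps this sign on the whole interval.
Substitute t = 1 − u, where 0 < u < 1 on the interval. Expanding, f(1 − u) = u^3 + u^2 + 4.
All 3 nonzero coefficients of this polynomial in u are positive; hence for u > 0 the value is a sum of positive terms (the constant 4 among them).
So f is strictly positive on (0, 1); no root exists in the interval.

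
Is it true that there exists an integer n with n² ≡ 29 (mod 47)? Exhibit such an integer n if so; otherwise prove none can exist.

No, no such integer exists.

Apply Euler's criterion with the prime 47: 29 is a quadratic residue iff 29^23 ≡ 1 (mod 47), and a non-residue iff it is ≡ −1.
Squaring successively (mod 47): 29^2 = 841 ≡ 42; 29^4 ≡ 42² = 1764 ≡ 25; 29^8 ≡ 25² = 625 ≡ 14; 29^16 ≡ 14² = 196 ≡ 8.
Since 23 = 16 + 4 + 2 + 1, 29^23 ≡ 8 · 25 · 42 · 29; multiplying out mod 47: 8·25 = 200 ≡ 12, then 12·42 = 504 ≡ 34, then 34·29 = 986 ≡ 46. Thus 29^23 ≡ 46 ≡ −1 (mod 47).
The value −1 means 29 is a non-residue modulo 47, so n² ≡ 29 (mod 47) is impossible.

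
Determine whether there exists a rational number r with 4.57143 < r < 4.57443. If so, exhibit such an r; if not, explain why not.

r = 247/54

Multiplying by 54: 54·4.57143 = 246.85722 and 54·4.57443 = 247.01922, so the integer 247 lies strictly between them.
Dividing back, 4.57143 < 247/54 < 4.57443, and 247/54 is rational.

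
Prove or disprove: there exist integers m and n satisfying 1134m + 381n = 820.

No, no such integers exist.

Both 1134 and 381 are divisible by gcd(1134, 381) = 3, hence so is any combination 1134m + 381n.
However 820 leaves remainder 1 on division by 3.
So the equation is unsolvable over ℤ.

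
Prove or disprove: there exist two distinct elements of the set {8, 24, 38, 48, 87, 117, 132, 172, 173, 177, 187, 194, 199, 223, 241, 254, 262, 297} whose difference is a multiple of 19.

Residues mod 19: 8↦8, 24↦5, 38↦0, 48↦10, 87↦11, 117↦3, 132↦18, 172↦1, 173↦2, 177↦6, 187↦16, 194↦4, 199↦9, 223↦14, 241↦13, 254↦7, 262↦15, 297↦12.
These 18 residues are pairwise different, hence no difference of two elements is divisible by 19.

No such pair exists.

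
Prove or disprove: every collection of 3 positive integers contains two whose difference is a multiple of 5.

Try 3 consecutive integers, 24, 25, 26. Their remainders mod 5 are 4, 0, 1 — pairwise different, as any 3 ≤ 5 consecutive integers have distinct residues.
The differences between them range over 1, …, 2, none of which is divisible by 5.

No, the set {24, 25, 26} is a counterexample.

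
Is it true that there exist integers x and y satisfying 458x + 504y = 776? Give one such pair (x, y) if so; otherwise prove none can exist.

gcd(458, 504) = 2, and 2 divides 776, so integer solutions exist.
Dividing through by 2 reduces the equation to 229x + 252y = 388.
Run the Euclidean algorithm on 252 and 229: 252 = 1·229 + 23, 229 = 9·23 + 22, 23 = 1·22 + 1, 22 = 22·1 + 0.
Unwinding: 1 = 23 − 1·22 = 23 − (229 − 9·23) = −229 + 10·23 = −229 + 10·(252 − 1·229) = 10·252 − 11·229, i.e. 229·(-11) + 252·10 = 1.
Multiplying through by 388: x = (-11)·388 = -4268, y = 10·388 = 3880 is a solution.
Adding 17·252 to x and subtracting 17·229 from y gives the tidier solution (16, -13).
Check: 458·16 + 504·(-13) = 7328 − 6552 = 776. ✓

x = 16, y = -13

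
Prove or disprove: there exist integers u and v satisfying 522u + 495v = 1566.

Every value of 522u + 495v is a multiple of gcd(522, 495) = 9; since 9 ∣ 1566, solutions exist.
Dividing through by 9 reduces the equation to 58u + 55v = 174.
Euclidean algorithm: 58 = 1·55 + 3, 55 = 18·3 + 1, 3 = 3·1 + 0.
Back-substituting, 1 = 55 − 18·3 = 55 − 18·(58 − 1·55) = −18·58 + 19·55; that is, 58·(-18) + 55·19 = 1.
Multiplying through by 174: u = (-18)·174 = -3132, v = 19·174 = 3306 is a solution.
Adding 57·55 to u and subtracting 57·58 from v gives the tidier solution (3, 0).
Indeed 522·3 + 495·0 = 1566 + 0 = 1566.

u = 3, v = 0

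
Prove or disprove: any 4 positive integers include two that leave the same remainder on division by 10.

No, the set {19, 20, 21, 22} is a counterexample.

Take the 4 consecutive integers 19, 20, 21, 22: their residues mod 10 are all distinct because 4 ≤ 10.
Hence this collection has no pair with equal remainders mod 10, disproving the claim.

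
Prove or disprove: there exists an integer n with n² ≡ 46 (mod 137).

137 is prime, so by Euler's criterion 46 is a square mod 137 iff 46^((137−1)/2) = 46^68 ≡ 1 (mod 137).
Repeated squaring mod 137: 46^2 = 2116 ≡ 61; 46^4 ≡ 61² = 3721 ≡ 22; 46^8 ≡ 22² = 484 ≡ 73; 46^16 ≡ 73² = 5329 ≡ 123; 46^32 ≡ 123² = 15129 ≡ 59; 46^64 ≡ 59² = 3481 ≡ 56.
Since 68 = 64 + 4, 46^68 ≡ 56 · 22; multiplying out mod 137: 56·22 = 1232 ≡ 136. Thus 46^68 ≡ 136 ≡ −1 (mod 137).
By Euler's criterion 46 is a quadratic non-residue mod 137: no n satisfies n² ≡ 46 (mod 137).

No, no such integer exists.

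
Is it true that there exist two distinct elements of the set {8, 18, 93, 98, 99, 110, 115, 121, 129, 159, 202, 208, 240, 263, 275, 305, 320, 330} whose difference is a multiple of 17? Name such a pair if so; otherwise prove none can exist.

8 mod 17 = 8 and 93 mod 17 = 8, so 93 − 8 = 85 = 5·17.

Yes: 8 and 93.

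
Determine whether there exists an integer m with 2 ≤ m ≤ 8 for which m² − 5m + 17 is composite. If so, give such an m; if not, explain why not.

The values for m = 2, 3, …, 8 are 11, 11, 13, 17, 23, 31, 41, and each of these is prime.
So no value in the range makes the expression composite.

No such integer m in that range exists.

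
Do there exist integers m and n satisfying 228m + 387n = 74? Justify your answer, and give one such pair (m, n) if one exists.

Any value of 228m + 387n is a multiple of gcd(228, 387) = 3.
But 74 = 3·24 + 2, so 3 ∤ 74.
Hence no integers m, n satisfy the equation.

No such integers exist.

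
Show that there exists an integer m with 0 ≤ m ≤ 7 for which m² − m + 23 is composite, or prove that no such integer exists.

At m = 2: 2² − 2 + 23 = 25 = 5·5, which is composite.

m = 2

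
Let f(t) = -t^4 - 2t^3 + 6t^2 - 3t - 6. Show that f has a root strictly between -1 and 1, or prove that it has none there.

Such a root exists.

f(-1) = 4 and f(1) = -6, which have opposite signs.
As a polynomial, f is continuous on every closed interval.
By the Intermediate Value Theorem, f takes the value 0 somewhere in the open interval.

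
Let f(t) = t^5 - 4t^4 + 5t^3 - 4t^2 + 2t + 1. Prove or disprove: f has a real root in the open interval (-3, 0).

Such a root exists.

f(-3) = -743 and f(0) = 1, which have opposite signs.
f is continuous everywhere (it is a polynomial), in particular on [-3, 0].
By the Intermediate Value Theorem, f takes the value 0 somewhere in the open interval.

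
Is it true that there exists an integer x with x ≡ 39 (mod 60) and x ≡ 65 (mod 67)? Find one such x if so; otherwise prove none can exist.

Since 60 and 67 share no common factor, CRT says the pair of congruences has a solution (unique mod 4020).
Any solution of the first congruence is x = 39 + 60t; substituting into the second, 60t ≡ 65 − 39 ≡ 26 (mod 67).
To invert 60 modulo 67: 67 = 1·60 + 7, 60 = 8·7 + 4, 7 = 1·4 + 3, 4 = 1·3 + 1, 3 = 3·1 + 0, and unwinding, 1 = 4 − 1·3 = 4 − (7 − 1·4) = −7 + 2·4 = −7 + 2·(60 − 8·7) = 2·60 − 17·7 = 2·60 − 17·(67 − 1·60) = −17·67 + 19·60. Thus 60⁻¹ ≡ 19 (mod 67).
Multiplying by 19: t ≡ 19·26 = 494 ≡ 25 (mod 67).
With t = 25: x = 39 + 60·25 = 1539.
Indeed 1539 ≡ 39 (mod 60) and 1539 ≡ 65 (mod 67).

x = 1539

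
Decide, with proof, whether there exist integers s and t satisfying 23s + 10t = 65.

s = 5, t = -5

23 and 10 are coprime, so 23s + 10t ranges over all of ℤ.
Run the Euclidean algorithm on 23 and 10: 23 = 2·10 + 3, 10 = 3·3 + 1, 3 = 3·1 + 0.
Unwinding: 1 = 10 − 3·3 = 10 − 3·(23 − 2·10) = −3·23 + 7·10, i.e. 23·(-3) + 10·7 = 1.
Multiplying through by 65: s = (-3)·65 = -195, t = 7·65 = 455 is a solution.
Shifting by a multiple of (10, −23) keeps it a solution: s = -195 + 20·10 = 5, t = 455 − 20·23 = -5.
Indeed 23·5 + 10·(-5) = 115 − 50 = 65.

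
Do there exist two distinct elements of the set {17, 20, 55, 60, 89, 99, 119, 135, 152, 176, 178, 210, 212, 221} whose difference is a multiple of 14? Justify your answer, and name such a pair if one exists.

Residues mod 14: 17↦3, 20↦6, 55↦13, 60↦4, 89↦5, 99↦1, 119↦7, 135↦9, 152↦12, 176↦8, 178↦10, 210↦0, 212↦2, 221↦11.
No residue repeats among the 14 elements, so no pair has difference ≡ 0 (mod 14).

No such pair exists.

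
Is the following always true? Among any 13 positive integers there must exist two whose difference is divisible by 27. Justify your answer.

No, the set {103, 104, 105, 106, 107, 108, 109, 110, 111, 112, 113, 114, 115} is a counterexample.

Take the 13 consecutive integers 103, 104, …, 115: their residues mod 27 are all distinct because 13 ≤ 27.
The differences between them range over 1, …, 12, none of which is divisible by 27.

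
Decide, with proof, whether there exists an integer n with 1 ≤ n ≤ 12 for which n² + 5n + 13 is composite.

At n = 5: 5² + 5·5 + 13 = 63 = 3·21, which is composite.

n = 5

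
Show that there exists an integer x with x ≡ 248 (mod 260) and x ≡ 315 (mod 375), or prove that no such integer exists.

No such integer exists.

Both moduli are multiples of 5 = gcd(260, 375), so any solution would satisfy x ≡ 248 and x ≡ 315 modulo 5 simultaneously.
But 248 mod 5 = 3 while 315 mod 5 = 0, a contradiction.
Therefore no such x exists.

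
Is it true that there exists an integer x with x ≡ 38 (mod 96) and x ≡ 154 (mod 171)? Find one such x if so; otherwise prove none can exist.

There is no such integer.

gcd(96, 171) = 3. If x ≡ 38 (mod 96) and x ≡ 154 (mod 171), then x ≡ 38 (mod 3) and x ≡ 154 (mod 3).
These are incompatible: 38 − 154 = -116 is not divisible by 3.
So no integer satisfies both congruences.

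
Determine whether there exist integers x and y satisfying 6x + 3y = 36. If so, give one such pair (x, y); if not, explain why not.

x = 0, y = 12

Since gcd(6, 3) = 3 and 36 = 3·12, Bézout's identity guarantees a solution.
Dividing through by 3 reduces the equation to 2x + 1y = 12.
With a unit coefficient on y, (x, y) = (0, 12) is an immediate solution.
Check: 6·0 + 3·12 = 0 + 36 = 36. ✓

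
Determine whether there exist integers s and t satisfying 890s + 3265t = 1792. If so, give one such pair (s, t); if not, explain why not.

Any value of 890s + 3265t is a multiple of gcd(890, 3265) = 5.
But 1792 is not a multiple of 5 (it leaves remainder 2).
So the equation is unsolvable over ℤ.

No such integers exist.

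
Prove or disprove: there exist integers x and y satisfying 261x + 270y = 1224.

x = 14, y = -9

Every value of 261x + 270y is a multiple of gcd(261, 270) = 9; since 9 ∣ 1224, solutions exist.
Dividing through by 9 reduces the equation to 29x + 30y = 136.
Run the Euclidean algorithm on 30 and 29: 30 = 1·29 + 1, 29 = 29·1 + 0.
Unwinding: 1 = 30 − 1·29, i.e. 29·(-1) + 30·1 = 1.
Scaling by 136 gives the particular solution (x, y) = (-136, 136).
The general solution is x = -136 + 30k, y = 136 − 29k; taking k = 5 gives the smaller pair x = 14, y = -9.
Indeed 261·14 + 270·(-9) = 3654 − 2430 = 1224.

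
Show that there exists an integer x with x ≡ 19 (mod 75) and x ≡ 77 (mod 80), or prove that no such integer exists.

There is no such integer.

Both moduli are multiples of 5 = gcd(75, 80), so any solution would satisfy x ≡ 19 and x ≡ 77 modulo 5 simultaneously.
These are incompatible: 19 − 77 = -58 is not divisible by 5.
Hence the system has no solution.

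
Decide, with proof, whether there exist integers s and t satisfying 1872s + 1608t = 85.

No such integers exist.

Any value of 1872s + 1608t is a multiple of gcd(1872, 1608) = 24.
However 85 leaves remainder 13 on division by 24.
So the equation is unsolvable over ℤ.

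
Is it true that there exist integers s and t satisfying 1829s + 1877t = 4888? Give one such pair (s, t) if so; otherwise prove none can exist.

Since gcd(1829, 1877) = 1, every integer is an integer combination of 1829 and 1877.
Dividing repeatedly: 1877 = 1·1829 + 48, 1829 = 38·48 + 5, 48 = 9·5 + 3, 5 = 1·3 + 2, 3 = 1·2 + 1, 2 = 2·1 + 0.
Back-substituting, 1 = 3 − 1·2 = 3 − (5 − 1·3) = −5 + 2·3 = −5 + 2·(48 − 9·5) = 2·48 − 19·5 = 2·48 − 19·(1829 − 38·48) = −19·1829 + 724·48 = −19·1829 + 724·(1877 − 1·1829) = 724·1877 − 743·1829; that is, 1829·(-743) + 1877·724 = 1.
Scaling by 4888 gives the particular solution (s, t) = (-3631784, 3538912).
Shifting by a multiple of (1877, −1829) keeps it a solution: s = -3631784 + 1935·1877 = 211, t = 3538912 − 1935·1829 = -203.
Check: 1829·211 + 1877·(-203) = 385919 − 381031 = 4888. ✓

s = 211, t = -203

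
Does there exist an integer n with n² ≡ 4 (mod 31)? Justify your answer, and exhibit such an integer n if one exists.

n = 29

n = 29 works: 29² = 841, and 841 − 4 = 837 = 27·31.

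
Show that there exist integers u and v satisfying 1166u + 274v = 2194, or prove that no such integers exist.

u = 47, v = -192

Every value of 1166u + 274v is a multiple of gcd(1166, 274) = 2; since 2 ∣ 2194, solutions exist.
Dividing through by 2 reduces the equation to 583u + 137v = 1097.
Dividing repeatedly: 583 = 4·137 + 35, 137 = 3·35 + 32, 35 = 1·32 + 3, 32 = 10·3 + 2, 3 = 1·2 + 1, 2 = 2·1 + 0.
Back-substituting, 1 = 3 − 1·2 = 3 − (32 − 10·3) = −32 + 11·3 = −32 + 11·(35 − 1·32) = 11·35 − 12·32 = 11·35 − 12·(137 − 3·35) = −12·137 + 47·35 = −12·137 + 47·(583 − 4·137) = 47·583 − 200·137; that is, 583·47 + 137·(-200) = 1.
Times 1097: 583·51559 + 137·(-219400) = 1097, so (51559, -219400) solves it.
Shifting by a multiple of (137, −583) keeps it a solution: u = 51559 − 376·137 = 47, v = -219400 + 376·583 = -192.
Check: 1166·47 + 274·(-192) = 54802 − 52608 = 2194. ✓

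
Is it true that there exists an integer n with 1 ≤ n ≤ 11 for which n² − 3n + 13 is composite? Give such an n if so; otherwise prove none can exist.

No, no such integer n in that range exists.

The values for n = 1, 2, …, 11 are 11, 11, 13, 17, 23, 31, 41, 53, 67, 83, 101, and each of these is prime.
So no value in the range makes the expression composite.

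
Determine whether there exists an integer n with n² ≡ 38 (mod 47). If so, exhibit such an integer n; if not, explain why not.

There is no such integer.

Apply Euler's criterion with the prime 47: 38 is a quadratic residue iff 38^23 ≡ 1 (mod 47), and a non-residue iff it is ≡ −1.
Repeated squaring mod 47: 38^2 = 1444 ≡ 34; 38^4 ≡ 34² = 1156 ≡ 28; 38^8 ≡ 28² = 784 ≡ 32; 38^16 ≡ 32² = 1024 ≡ 37.
Since 23 = 16 + 4 + 2 + 1, 38^23 ≡ 37 · 28 · 34 · 38; multiplying out mod 47: 37·28 = 1036 ≡ 2, then 2·34 = 68 ≡ 21, then 21·38 = 798 ≡ 46. Thus 38^23 ≡ 46 ≡ −1 (mod 47).
The value −1 means 38 is a non-residue modulo 47, so n² ≡ 38 (mod 47) is impossible.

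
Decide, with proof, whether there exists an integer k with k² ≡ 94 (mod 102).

Take k = 82. Then 82² = 6724 = 65·102 + 94, so 82² ≡ 94 (mod 102).

k = 82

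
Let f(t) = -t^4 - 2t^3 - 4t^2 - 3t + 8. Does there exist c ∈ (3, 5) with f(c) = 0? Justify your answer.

No such root exists.

The endpoint values f(3) = -172 and f(5) = -982 are both negative. Claim: f(t) < 0 for every t in (3, 5).
Shift to the endpoint 3: with t = 3 + u (0 < u < 2), one computes f(3 + u) = -u^4 - 14u^3 - 76u^2 - 189u - 172.
All 5 nonzero coefficients of this polynomial in u are negative; hence for u > 0 the value is a sum of negative terms (the constant -172 among them).
Therefore f(t) < 0 throughout (3, 5), and f has no zero there.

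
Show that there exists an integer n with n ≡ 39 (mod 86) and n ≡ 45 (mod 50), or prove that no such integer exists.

gcd(86, 50) = 2. A simultaneous solution exists iff 39 ≡ 45 (mod 2); here 39 mod 2 = 1 = 45 mod 2, so it does.
Write n = 39 + 86t. Then 86t ≡ 45 − 39 ≡ 6 (mod 50); dividing through by 2 gives 43t ≡ 3 (mod 25).
43 ≡ 18 (mod 25), so this reads 18t ≡ 3 (mod 25). Invert 18 mod 25 by the Euclidean algorithm: 25 = 1·18 + 7, 18 = 2·7 + 4, 7 = 1·4 + 3, 4 = 1·3 + 1, 3 = 3·1 + 0; back-substituting, 1 = 4 − 1·3 = 4 − (7 − 1·4) = −7 + 2·4 = −7 + 2·(18 − 2·7) = 2·18 − 5·7 = 2·18 − 5·(25 − 1·18) = −5·25 + 7·18. Hence 18·7 ≡ 1, so 18⁻¹ ≡ 7 (mod 25).
Therefore t ≡ 7·3 = 21 (mod 25).
Then n = 39 + 86·21 = 1845.
Indeed 1845 ≡ 39 (mod 86) and 1845 ≡ 45 (mod 50).

n = 1845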